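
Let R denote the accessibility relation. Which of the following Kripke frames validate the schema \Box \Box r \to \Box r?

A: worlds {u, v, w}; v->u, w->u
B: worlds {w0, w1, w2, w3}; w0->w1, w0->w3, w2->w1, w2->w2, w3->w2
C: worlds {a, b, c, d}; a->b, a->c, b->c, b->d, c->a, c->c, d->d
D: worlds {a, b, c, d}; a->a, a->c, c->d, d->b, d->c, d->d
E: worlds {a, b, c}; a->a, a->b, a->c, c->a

D, E

The schema corresponds to density: \forall x \forall y (Rxy \to \exists z (Rxz \wedge Rzy)).
A: fails — Rvu but no z with Rvz and Rzu.
B: fails — Rw0w1 but no z with Rw0z and Rzw1.
C: fails — Rab but no z with Raz and Rzb.
D: holds.
E: holds.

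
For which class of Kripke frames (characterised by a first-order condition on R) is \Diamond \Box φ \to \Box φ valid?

The Euclidean property

This is a form of the 5 axiom.
It corresponds to the Euclidean property: \forall x \forall y \forall z (Rxy \wedge Rxz \to Ryz).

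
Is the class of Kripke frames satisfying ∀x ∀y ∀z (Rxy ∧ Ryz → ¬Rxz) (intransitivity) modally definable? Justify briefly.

Modal frame validity is preserved under surjective bounded morphisms.
The 5-cycle (worlds 0,1,2,3,4 with 0→1→2→3→4→0) is intransitive. Mapping every world to a single reflexive point • is a surjective bounded morphism; the reflexive point is not intransitive (R••∧R•• but R••).
So the class is not modally definable.

No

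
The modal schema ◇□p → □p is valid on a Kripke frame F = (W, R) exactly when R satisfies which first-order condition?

This is frame-equivalent to ◇p → □◇p (substitute ¬p for p and contrapose).
Suppose ◇p→□◇p is valid. Take Rxy, Rxz and set V(p)={y}. Then ◇p at x, so □◇p at x, so ◇p at z, so some w with Rzw has p; w=y, i.e. Rzy. By symmetry of the argument, Ryz.
Conversely, on a frame with the Euclidean property the schema holds at every world under every valuation.
Frame condition: ∀x ∀y ∀z (Rxy ∧ Rxz → Ryz).

the Euclidean property: ∀x ∀y ∀z (Rxy ∧ Rxz → Ryz)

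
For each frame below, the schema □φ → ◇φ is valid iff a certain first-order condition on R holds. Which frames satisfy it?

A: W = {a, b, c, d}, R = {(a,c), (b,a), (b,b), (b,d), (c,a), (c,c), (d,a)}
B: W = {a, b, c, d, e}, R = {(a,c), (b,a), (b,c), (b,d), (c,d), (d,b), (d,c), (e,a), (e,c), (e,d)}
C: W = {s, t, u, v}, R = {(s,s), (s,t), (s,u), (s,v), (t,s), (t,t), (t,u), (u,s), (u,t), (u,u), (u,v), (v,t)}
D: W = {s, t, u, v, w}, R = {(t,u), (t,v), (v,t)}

A, B, C

Frame correspondent (Sahlqvist): ∀x ∃y Rxy — i.e. seriality.
A: satisfies the condition.
B: satisfies the condition.
C: satisfies the condition.
D: fails — world s has no successor.
Valid on: A, B, C.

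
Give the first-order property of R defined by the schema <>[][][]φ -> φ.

This is a Sahlqvist (Geach-type) schema ◇^1□^3φ → □^0◇^0φ.
First-order correspondent: forall x forall y (xRy -> exists w (y R^3 w & x = w)).

forall x forall y (xRy -> exists w (y R^3 w & x = w))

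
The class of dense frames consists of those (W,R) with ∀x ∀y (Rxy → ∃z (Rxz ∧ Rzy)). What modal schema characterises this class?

The condition is density. The C4 schema □□ψ → □ψ defines it.
Suppose □□ψ→□ψ is valid. Take Rxy and set V(ψ)={w : xR²w}. Then □□ψ at x, so □ψ at x, so ψ at y, i.e. ∃z(Rxz∧Rzy).

□□ψ → □ψ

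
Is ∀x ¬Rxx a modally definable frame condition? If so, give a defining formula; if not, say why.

No — not modally definable

If a class were modally definable it would be closed under surjective bounded morphisms (Goldblatt–Thomason).
The 4-cycle (worlds 0,1,2,3 with 0→1→2→3→0) is irreflexive, and the map sending every world to a single reflexive point • is a surjective bounded morphism (forth: every edge maps to (•,•); back: every world has a successor). So any modal formula valid on the 4-cycle is also valid on the reflexive point, which is not irreflexive.
So no modal formula (or set of formulas) defines exactly the irreflexive frames.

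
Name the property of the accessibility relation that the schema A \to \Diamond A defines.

Equivalently (dual form): □A → A.
Suppose □A→A is valid. At any x set V(A)={w : Rxw}. Then □A holds at x, so A holds at x, i.e. Rxx.

reflexivity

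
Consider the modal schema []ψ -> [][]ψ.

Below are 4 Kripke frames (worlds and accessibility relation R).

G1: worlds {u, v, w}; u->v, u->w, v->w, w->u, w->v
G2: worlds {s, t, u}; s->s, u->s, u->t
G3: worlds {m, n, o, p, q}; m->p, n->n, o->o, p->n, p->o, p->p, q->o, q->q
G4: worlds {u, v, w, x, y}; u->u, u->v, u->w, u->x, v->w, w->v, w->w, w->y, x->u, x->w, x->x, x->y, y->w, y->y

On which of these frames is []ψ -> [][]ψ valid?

Frame correspondent (Sahlqvist): forall x forall y forall z (Rxy & Ryz -> Rxz) — i.e. transitivity.
G1: fails — Rwu and Ruw but not Rww.
G2: holds.
G3: fails — Rmp and Rpn but not Rmn.
G4: fails — Rxw and Rwv but not Rxv.
Valid on: G2.

G2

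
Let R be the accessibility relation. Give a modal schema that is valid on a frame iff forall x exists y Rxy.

□q → ◇q

The condition is seriality. The D schema □q → ◇q defines it.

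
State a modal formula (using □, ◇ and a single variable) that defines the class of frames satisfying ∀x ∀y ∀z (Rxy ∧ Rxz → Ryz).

A defining formula is ◇s → □◇s (the 5 axiom).
Suppose ◇s→□◇s is valid. Take Rxy, Rxz and set V(s)={y}. Then ◇s at x, so □◇s at x, so ◇s at z, so some w with Rzw has s; w=y, i.e. Rzy. By symmetry of the argument, Ryz.

◇s → □◇s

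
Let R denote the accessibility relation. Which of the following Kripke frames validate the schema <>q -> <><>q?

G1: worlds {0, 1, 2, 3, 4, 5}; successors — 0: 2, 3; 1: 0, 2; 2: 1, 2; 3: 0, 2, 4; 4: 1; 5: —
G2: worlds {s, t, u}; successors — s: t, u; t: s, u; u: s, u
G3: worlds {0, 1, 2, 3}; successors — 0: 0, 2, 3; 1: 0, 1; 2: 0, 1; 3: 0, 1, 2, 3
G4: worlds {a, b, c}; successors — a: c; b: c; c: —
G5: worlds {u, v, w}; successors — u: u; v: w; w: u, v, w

G3, G5

The schema corresponds to a generalized confluence (Geach) condition: forall x forall y (xRy -> exists w (y = w & x R^2 w)).
G1: fails — 0R3 but no w with 3=w and 0R²w.
G2: fails — sRt but no w with t=w and sR²w.
G3: condition met.
G4: fails — aRc but no w with c=w and aR²w.
G5: condition met.
Valid on: G3, G5.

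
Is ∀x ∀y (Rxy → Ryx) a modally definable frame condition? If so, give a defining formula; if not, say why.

This is a Sahlqvist condition; the B axiom r → □◇r defines it.

Yes — defined by r → □◇r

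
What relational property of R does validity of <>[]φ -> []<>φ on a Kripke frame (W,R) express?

Suppose ◇□φ→□◇φ is valid. Take Rxy, Rxz and set V(φ)={w : Ryw}. Then □φ at y so ◇□φ at x, so □◇φ at x, so ◇φ at z, giving w with Rzw and Ryw.

convergence: forall x forall y forall z (Rxy & Rxz -> exists w (Ryw & Rzw))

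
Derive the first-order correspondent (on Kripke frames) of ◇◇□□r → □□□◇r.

This is a Sahlqvist (Geach-type) schema ◇^2□^2r → □^3◇^1r.
First-order correspondent: ∀x ∀y ∀z ((xR²y ∧ xR³z) → ∃w (yR²w ∧ zRw)).

∀x ∀y ∀z ((xR²y ∧ xR³z) → ∃w (yR²w ∧ zRw))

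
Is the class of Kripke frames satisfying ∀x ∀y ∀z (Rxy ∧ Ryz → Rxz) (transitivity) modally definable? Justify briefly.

Definable; □q → □□q defines it

Yes: it is transitivity, defined by the 4 schema □q → □□q.
Suppose □q→□□q is valid. Take Rxy, Ryz and set V(q)={w : Rxw}. Then □q at x, so □□q at x, so □q at y, so q at z, i.e. Rxz.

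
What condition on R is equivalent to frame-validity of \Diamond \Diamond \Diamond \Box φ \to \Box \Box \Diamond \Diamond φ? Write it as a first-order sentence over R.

This is a Sahlqvist (Geach-type) schema ◇^3□^1φ → □^2◇^2φ.
Minimal-valuation argument: fix x; take any y with xR^3y and any z with xR^2z. Set V(φ) to the set of worlds R-reachable from y in exactly 1 step. Then □^1φ holds at y, so the antecedent holds at x; validity forces ◇^2φ at z, giving a w with zR^2w and yR^1w.
First-order correspondent: \forall x \forall y \forall z ((x R^3 y \wedge x R^2 z) \to \exists w (yRw \wedge z R^2 w)).

\forall x \forall y \forall z ((x R^3 y \wedge x R^2 z) \to \exists w (yRw \wedge z R^2 w))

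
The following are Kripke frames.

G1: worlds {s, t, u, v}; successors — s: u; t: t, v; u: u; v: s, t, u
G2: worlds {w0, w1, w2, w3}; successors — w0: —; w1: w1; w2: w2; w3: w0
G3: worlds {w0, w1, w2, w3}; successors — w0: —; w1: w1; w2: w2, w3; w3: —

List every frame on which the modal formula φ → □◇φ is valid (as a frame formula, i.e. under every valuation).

none

This is the axiom for symmetry; its first-order frame correspondent is ∀x ∀y (Rxy → Ryx).
G1: fails — Rvu but not Ruv.
G2: fails — Rw3w0 but not Rw0w3.
G3: fails — Rw2w3 but not Rw3w2.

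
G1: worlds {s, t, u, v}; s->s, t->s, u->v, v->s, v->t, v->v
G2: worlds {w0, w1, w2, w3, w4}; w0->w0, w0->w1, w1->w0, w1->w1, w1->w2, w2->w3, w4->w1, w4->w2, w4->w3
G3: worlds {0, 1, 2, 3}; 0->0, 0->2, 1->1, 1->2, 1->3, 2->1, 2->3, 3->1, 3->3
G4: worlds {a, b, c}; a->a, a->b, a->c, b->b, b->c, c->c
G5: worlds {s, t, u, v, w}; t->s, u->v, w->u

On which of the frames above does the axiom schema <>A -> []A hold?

Frame correspondent (Sahlqvist): forall x forall y forall z (Rxy & Rxz -> y = z) — i.e. partial functionality.
G1: fails — v sees both s and t.
G2: fails — w0 sees both w0 and w1.
G3: fails — 0 sees both 0 and 2.
G4: fails — a sees both a and b.
G5: holds.
Valid on: G5.

G5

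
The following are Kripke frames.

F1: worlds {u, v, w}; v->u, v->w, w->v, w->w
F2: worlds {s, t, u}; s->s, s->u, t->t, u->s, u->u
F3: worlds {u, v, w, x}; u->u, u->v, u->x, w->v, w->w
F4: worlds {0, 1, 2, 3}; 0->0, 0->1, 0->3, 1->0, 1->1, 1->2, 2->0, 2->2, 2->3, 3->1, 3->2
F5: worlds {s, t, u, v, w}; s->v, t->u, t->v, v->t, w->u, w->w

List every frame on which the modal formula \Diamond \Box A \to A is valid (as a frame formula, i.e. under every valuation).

F2

This is the axiom for symmetry; its first-order frame correspondent is \forall x \forall y (Rxy \to Ryx).
F1: fails — Rvu but not Ruv.
F2: satisfies the condition.
F3: fails — Ruv but not Rvu.
F4: fails — R31 but not R13.
F5: fails — Rwu but not Ruw.
Valid on: F2.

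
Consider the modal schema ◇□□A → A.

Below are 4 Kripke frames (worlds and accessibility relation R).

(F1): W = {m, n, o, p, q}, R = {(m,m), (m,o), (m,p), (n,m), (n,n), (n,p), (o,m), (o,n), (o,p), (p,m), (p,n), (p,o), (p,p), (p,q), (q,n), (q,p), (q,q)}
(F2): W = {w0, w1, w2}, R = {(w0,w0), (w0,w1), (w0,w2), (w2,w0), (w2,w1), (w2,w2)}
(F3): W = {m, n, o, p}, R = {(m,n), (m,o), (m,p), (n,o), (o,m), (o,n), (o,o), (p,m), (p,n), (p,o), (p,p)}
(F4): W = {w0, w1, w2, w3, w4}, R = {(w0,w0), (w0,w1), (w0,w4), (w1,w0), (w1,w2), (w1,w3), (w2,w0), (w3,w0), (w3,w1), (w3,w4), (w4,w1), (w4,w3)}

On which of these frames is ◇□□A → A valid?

Frame correspondent (Sahlqvist): ∀x ∀y (xRy → ∃w (yR²w ∧ x = w)) — i.e. a generalized confluence (Geach) condition.
(F1): ✓.
(F2): fails — w0Rw1 but no w with w1R²w and w0=w.
(F3): fails — pRn but no w with nR²w and p=w.
(F4): fails — w3Rw1 but no w with w1R²w and w3=w.
Valid on: (F1).

(F1)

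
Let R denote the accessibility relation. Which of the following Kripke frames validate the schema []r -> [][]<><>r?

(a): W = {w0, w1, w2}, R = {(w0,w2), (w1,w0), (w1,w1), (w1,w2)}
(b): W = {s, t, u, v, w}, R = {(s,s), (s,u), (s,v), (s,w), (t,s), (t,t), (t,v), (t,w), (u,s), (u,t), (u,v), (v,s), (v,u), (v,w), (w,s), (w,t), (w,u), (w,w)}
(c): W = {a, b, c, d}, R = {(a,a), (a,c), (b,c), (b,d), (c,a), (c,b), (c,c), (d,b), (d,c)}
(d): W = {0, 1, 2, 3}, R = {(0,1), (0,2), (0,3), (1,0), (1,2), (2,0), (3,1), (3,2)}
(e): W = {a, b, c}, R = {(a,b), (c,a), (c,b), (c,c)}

Frame correspondent (Sahlqvist): forall x forall z (x R^2 z -> exists w (xRw & z R^2 w)) — i.e. a generalized confluence (Geach) condition.
(a): fails — w1R²w0 but no w with w1Rw and w0R²w.
(b): holds.
(c): holds.
(d): fails — 2R²2 but no w with 2Rw and 2R²w.
(e): fails — cR²a but no w with cRw and aR²w.
Valid on: (b), (c).

(b), (c)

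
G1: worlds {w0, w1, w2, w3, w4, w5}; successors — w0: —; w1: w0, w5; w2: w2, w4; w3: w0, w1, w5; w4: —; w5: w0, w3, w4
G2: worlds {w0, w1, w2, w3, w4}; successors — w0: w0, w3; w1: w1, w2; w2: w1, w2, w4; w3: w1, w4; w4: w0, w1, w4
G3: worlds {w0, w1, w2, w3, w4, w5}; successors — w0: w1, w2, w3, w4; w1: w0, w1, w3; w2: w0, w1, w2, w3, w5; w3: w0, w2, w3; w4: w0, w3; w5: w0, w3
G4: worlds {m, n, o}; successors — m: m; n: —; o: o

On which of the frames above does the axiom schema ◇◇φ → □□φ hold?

G4

This is the axiom for a generalized confluence (Geach) condition; its first-order frame correspondent is ∀x ∀y ∀z ((xR²y ∧ xR²z) → ∃w (y = w ∧ z = w)).
G1: fails — w1R²w0, w1R²w3 but w0 ≠ w3.
G2: fails — w0R²w0, w0R²w1 but w0 ≠ w1.
G3: fails — w0R²w0, w0R²w1 but w0 ≠ w1.
G4: condition met.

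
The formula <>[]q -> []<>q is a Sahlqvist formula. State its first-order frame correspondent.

Suppose ◇□q→□◇q is valid. Take Rxy, Rxz and set V(q)={w : Ryw}. Then □q at y so ◇□q at x, so □◇q at x, so ◇q at z, giving w with Rzw and Ryw.
The converse is a direct semantic check.
Frame condition: forall x forall y forall z (Rxy & Rxz -> exists w (Ryw & Rzw)).

convergence: forall x forall y forall z (Rxy & Rxz -> exists w (Ryw & Rzw))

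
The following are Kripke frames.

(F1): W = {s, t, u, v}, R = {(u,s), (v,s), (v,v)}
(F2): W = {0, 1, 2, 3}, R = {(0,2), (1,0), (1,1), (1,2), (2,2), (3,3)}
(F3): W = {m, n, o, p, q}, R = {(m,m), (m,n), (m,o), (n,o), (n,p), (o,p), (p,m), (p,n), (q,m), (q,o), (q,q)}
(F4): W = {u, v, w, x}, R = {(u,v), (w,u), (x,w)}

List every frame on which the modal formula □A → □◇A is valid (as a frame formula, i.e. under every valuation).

(F2)

The schema corresponds to a generalized confluence (Geach) condition: ∀x ∀z (xRz → ∃w (xRw ∧ zRw)).
(F1): fails — uRs but no w with uRw and sRw.
(F2): condition met.
(F3): fails — mRo but no w with mRw and oRw.
(F4): fails — uRv but no t with uRt and vRt.
Valid on: (F2).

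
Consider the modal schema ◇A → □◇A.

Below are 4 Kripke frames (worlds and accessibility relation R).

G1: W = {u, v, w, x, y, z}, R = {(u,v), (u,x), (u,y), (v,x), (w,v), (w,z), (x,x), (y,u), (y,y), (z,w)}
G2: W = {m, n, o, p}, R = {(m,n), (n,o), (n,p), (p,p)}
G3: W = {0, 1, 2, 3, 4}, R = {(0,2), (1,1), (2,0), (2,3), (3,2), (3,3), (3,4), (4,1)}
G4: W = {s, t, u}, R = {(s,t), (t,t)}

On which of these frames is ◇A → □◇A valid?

G4

This is the axiom for the Euclidean property; its first-order frame correspondent is ∀x ∀y ∀z (Rxy ∧ Rxz → Ryz).
G1: fails — Ruv and Ruv but not Rvv.
G2: fails — Rmn and Rmn but not Rnn.
G3: fails — R02 and R02 but not R22.
G4: holds.
Valid on: G4.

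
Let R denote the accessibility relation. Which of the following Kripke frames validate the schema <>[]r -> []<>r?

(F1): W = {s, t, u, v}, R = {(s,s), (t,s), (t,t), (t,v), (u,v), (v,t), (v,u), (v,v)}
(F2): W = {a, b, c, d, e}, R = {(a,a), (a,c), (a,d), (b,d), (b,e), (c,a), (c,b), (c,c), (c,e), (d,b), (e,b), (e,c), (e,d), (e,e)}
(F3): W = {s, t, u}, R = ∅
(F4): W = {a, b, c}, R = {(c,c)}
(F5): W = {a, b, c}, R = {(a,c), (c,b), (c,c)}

This is the axiom for convergence; its first-order frame correspondent is forall x forall y forall z (Rxy & Rxz -> exists w (Ryw & Rzw)).
(F1): fails — Rtv and Rts but v and s have no common successor.
(F2): fails — Raa and Rad but a and d have no common successor.
(F3): satisfies the condition.
(F4): satisfies the condition.
(F5): fails — Rcc and Rcb but c and b have no common successor.

(F3), (F4)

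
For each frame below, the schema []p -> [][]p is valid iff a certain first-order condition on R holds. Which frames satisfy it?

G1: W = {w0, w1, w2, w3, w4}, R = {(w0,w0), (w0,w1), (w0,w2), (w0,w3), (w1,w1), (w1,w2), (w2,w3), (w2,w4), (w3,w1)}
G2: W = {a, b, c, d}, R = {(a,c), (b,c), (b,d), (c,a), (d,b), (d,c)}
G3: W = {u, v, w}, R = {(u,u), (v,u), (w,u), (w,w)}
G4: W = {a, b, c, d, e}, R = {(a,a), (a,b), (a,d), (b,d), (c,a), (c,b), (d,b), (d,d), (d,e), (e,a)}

G3

Frame correspondent (Sahlqvist): forall x forall y forall z (Rxy & Ryz -> Rxz) — i.e. transitivity.
G1: fails — Rw1w2 and Rw2w4 but not Rw1w4.
G2: fails — Rbc and Rca but not Rba.
G3: holds.
G4: fails — Rea and Rab but not Reb.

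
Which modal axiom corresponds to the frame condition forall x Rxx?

□q → q

A defining formula is □q → q (the T axiom).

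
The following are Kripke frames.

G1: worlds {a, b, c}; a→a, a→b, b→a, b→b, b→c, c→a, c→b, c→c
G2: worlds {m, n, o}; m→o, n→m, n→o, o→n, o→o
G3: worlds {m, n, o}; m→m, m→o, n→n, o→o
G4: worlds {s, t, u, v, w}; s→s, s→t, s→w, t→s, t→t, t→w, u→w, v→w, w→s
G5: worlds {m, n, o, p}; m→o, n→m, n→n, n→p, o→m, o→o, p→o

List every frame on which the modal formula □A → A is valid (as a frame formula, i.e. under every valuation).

This is the axiom for reflexivity; its first-order frame correspondent is ∀x Rxx.
G1: satisfies the condition.
G2: fails — world m does not see itself.
G3: satisfies the condition.
G4: fails — world u does not see itself.
G5: fails — world m does not see itself.
Valid on: G1, G3.

G1, G3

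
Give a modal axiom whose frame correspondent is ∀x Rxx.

□ψ → ψ

This is reflexivity; the standard corresponding axiom is T: □ψ → ψ.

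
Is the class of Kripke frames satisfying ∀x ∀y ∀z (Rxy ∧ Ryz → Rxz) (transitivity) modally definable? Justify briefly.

Yes, by □p → □□p

The condition is transitivity. A defining modal formula is □p → □□p.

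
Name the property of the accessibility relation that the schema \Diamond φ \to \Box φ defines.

This is the CD axiom.
Its frame correspondent is partial functionality — \forall x \forall y \forall z (Rxy \wedge Rxz \to y = z).

partial functionality: \forall x \forall y \forall z (Rxy \wedge Rxz \to y = z)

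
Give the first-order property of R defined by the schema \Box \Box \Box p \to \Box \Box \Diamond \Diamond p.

This is a Sahlqvist (Geach-type) schema ◇^0□^3p → □^2◇^2p.
First-order correspondent: \forall x \forall z (x R^2 z \to \exists w (x R^3 w \wedge z R^2 w)).

\forall x \forall z (x R^2 z \to \exists w (x R^3 w \wedge z R^2 w))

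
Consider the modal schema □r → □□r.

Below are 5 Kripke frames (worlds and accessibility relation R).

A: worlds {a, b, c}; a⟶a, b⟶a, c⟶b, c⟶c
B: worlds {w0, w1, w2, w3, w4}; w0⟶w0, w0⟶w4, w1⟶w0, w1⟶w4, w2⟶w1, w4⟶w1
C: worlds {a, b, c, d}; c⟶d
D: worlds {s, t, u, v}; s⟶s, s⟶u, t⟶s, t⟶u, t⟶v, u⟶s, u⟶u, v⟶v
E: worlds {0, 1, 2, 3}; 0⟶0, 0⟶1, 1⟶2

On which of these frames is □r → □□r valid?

C, D

Frame correspondent (Sahlqvist): ∀x ∀y ∀z (Rxy ∧ Ryz → Rxz) — i.e. transitivity.
A: fails — Rcb and Rba but not Rca.
B: fails — Rw0w4 and Rw4w1 but not Rw0w1.
C: satisfies the condition.
D: satisfies the condition.
E: fails — R01 and R12 but not R02.
Valid on: C, D.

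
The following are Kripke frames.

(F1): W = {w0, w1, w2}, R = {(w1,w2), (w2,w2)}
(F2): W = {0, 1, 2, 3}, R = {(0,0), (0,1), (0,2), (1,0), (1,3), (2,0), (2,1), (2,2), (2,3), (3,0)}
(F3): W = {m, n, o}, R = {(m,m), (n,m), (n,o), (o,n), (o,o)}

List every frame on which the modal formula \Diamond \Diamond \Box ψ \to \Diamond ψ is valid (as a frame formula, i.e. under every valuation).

Frame correspondent (Sahlqvist): \forall x \forall y (x R^2 y \to \exists w (yRw \wedge xRw)) — i.e. a generalized confluence (Geach) condition.
(F1): holds.
(F2): holds.
(F3): fails — oR²m but no w with mRw and oRw.

(F1), (F2)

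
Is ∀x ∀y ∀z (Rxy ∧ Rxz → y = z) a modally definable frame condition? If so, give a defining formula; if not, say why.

This is a Sahlqvist condition; the CD axiom ◇p → □p defines it.

Yes — defined by ◇p → □p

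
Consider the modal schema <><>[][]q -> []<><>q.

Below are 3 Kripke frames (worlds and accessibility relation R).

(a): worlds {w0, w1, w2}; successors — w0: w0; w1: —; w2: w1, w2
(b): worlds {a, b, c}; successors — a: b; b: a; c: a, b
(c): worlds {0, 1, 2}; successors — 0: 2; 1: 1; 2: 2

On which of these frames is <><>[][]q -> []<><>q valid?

The schema corresponds to a generalized confluence (Geach) condition: forall x forall y forall z ((x R^2 y & xRz) -> exists w (y R^2 w & z R^2 w)).
(a): fails — w2R²w1, w2Rw1 but no w with w1R²w and w1R²w.
(b): fails — aR²a, aRb but no w with aR²w and bR²w.
(c): holds.

(c)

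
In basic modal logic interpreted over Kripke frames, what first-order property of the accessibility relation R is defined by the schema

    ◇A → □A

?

Partial functionality

This schema is the CD axiom.
Its frame correspondent is partial functionality — ∀x ∀y ∀z (Rxy ∧ Rxz → y = z).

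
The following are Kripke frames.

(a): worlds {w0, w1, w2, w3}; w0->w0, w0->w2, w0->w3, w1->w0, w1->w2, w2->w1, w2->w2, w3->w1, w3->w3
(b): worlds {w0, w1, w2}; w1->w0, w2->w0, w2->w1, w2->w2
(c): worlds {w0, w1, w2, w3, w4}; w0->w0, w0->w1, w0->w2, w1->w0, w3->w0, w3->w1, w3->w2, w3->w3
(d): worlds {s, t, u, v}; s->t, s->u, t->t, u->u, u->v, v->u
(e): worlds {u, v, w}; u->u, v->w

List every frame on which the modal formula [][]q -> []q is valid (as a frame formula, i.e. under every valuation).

(a), (c), (d)

This is the axiom for density; its first-order frame correspondent is forall x forall y (Rxy -> exists z (Rxz & Rzy)).
(a): ✓.
(b): fails — Rw1w0 but no z with Rw1z and Rzw0.
(c): ✓.
(d): ✓.
(e): fails — Rvw but no z with Rvz and Rzw.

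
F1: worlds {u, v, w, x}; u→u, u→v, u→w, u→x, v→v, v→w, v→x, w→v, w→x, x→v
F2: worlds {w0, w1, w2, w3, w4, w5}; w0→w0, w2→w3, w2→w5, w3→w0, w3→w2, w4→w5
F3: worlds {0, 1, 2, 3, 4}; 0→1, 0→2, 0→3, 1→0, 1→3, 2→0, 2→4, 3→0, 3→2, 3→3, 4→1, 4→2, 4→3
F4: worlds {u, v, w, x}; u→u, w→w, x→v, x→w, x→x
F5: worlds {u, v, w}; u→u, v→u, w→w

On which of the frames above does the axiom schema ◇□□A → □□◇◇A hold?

The schema corresponds to a generalized confluence (Geach) condition: ∀x ∀y ∀z ((xRy ∧ xR²z) → ∃w (yR²w ∧ zR²w)).
F1: satisfies the condition.
F2: fails — w2Rw5, w2R²w0 but no w with w5R²w and w0R²w.
F3: satisfies the condition.
F4: fails — xRv, xR²v but no t with vR²t and vR²t.
F5: satisfies the condition.

F1, F3, F5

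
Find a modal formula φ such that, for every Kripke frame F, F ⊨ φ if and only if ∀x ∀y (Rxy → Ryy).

□(□p → p)

This is shift-reflexivity; the standard corresponding axiom is T□: □(□p → p).
Suppose □(□p→p) is valid. Take Rxy and set V(p)={w : Ryw}. Then at y, □p holds; since □(□p→p) at x, □p→p at y, so p at y, i.e. Ryy.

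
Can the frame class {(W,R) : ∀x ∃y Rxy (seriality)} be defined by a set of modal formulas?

This is a Sahlqvist condition; the D axiom □p → ◇p defines it.
Suppose □p→◇p is valid. At any x set V(p)=W. Then □p at x, so ◇p at x, so x has a successor.

Yes, by □p → ◇p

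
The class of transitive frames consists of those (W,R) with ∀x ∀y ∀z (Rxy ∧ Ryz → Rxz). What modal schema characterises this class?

□q → □□q

The condition is transitivity. The 4 schema □q → □□q defines it.
Suppose □q→□□q is valid. Take Rxy, Ryz and set V(q)={w : Rxw}. Then □q at x, so □□q at x, so □q at y, so q at z, i.e. Rxz.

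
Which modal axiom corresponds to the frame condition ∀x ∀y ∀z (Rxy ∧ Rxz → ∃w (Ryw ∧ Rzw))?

◇□ψ → □◇ψ

This is convergence; the standard corresponding axiom is .2: ◇□ψ → □◇ψ.
Suppose ◇□ψ→□◇ψ is valid. Take Rxy, Rxz and set V(ψ)={w : Ryw}. Then □ψ at y so ◇□ψ at x, so □◇ψ at x, so ◇ψ at z, giving w with Rzw and Ryw.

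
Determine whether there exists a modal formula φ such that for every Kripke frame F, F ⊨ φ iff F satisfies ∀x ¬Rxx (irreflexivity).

Not modally definable

Any modally definable frame class is closed under surjective bounded morphisms.
The 2-cycle (worlds w0,w1 with w0→w1→w0) is irreflexive, and the map sending every world to a single reflexive point • is a surjective bounded morphism (forth: every edge maps to (•,•); back: every world has a successor). So any modal formula valid on the 2-cycle is also valid on the reflexive point, which is not irreflexive.
So no modal formula (or set of formulas) defines exactly the irreflexive frames.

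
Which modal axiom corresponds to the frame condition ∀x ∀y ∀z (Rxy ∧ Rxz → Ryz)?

A defining formula is ◇q → □◇q (the 5 axiom).
Suppose ◇q→□◇q is valid. Take Rxy, Rxz and set V(q)={y}. Then ◇q at x, so □◇q at x, so ◇q at z, so some w with Rzw has q; w=y, i.e. Rzy. By symmetry of the argument, Ryz.

◇q → □◇q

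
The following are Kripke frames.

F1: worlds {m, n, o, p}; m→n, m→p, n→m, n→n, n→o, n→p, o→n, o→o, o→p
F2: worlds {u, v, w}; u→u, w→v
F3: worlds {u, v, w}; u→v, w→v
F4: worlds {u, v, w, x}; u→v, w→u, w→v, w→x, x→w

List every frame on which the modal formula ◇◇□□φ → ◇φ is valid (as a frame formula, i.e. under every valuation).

This is the axiom for a generalized confluence (Geach) condition; its first-order frame correspondent is ∀x ∀y (xR²y → ∃w (yR²w ∧ xRw)).
F1: fails — mR²p but no w with pR²w and mRw.
F2: satisfies the condition.
F3: satisfies the condition.
F4: fails — wR²v but no t with vR²t and wRt.

F2, F3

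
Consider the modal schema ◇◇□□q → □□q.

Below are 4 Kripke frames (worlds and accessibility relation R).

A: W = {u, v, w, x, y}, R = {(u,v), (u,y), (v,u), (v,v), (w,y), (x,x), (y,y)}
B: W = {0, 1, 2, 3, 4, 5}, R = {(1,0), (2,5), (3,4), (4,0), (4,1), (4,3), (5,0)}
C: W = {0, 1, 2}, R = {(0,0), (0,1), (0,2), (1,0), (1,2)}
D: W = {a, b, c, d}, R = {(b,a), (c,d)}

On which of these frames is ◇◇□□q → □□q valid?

The schema corresponds to a generalized confluence (Geach) condition: ∀x ∀y ∀z ((xR²y ∧ xR²z) → ∃w (yR²w ∧ z = w)).
A: fails — uR²y, uR²u but no t with yR²t and u=t.
B: fails — 2R²0, 2R²0 but no w with 0R²w and 0=w.
C: fails — 0R²2, 0R²0 but no w with 2R²w and 0=w.
D: satisfies the condition.
Valid on: D.

D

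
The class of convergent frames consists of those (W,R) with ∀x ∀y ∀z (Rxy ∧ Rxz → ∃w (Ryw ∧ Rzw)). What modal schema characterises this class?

◇□s → □◇s

A defining formula is ◇□s → □◇s (the .2 axiom).
Suppose ◇□s→□◇s is valid. Take Rxy, Rxz and set V(s)={w : Ryw}. Then □s at y so ◇□s at x, so □◇s at x, so ◇s at z, giving w with Rzw and Ryw.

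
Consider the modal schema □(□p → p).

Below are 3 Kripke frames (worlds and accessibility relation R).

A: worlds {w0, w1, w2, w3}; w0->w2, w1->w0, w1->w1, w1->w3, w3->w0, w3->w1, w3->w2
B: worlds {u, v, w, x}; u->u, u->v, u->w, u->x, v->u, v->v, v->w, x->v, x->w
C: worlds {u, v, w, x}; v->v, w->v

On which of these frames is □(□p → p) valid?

Frame correspondent (Sahlqvist): ∀x ∀y (Rxy → Ryy) — i.e. shift-reflexivity.
A: fails — Rw1w0 but not Rw0w0.
B: fails — Rxw but not Rww.
C: ✓.
Valid on: C.

C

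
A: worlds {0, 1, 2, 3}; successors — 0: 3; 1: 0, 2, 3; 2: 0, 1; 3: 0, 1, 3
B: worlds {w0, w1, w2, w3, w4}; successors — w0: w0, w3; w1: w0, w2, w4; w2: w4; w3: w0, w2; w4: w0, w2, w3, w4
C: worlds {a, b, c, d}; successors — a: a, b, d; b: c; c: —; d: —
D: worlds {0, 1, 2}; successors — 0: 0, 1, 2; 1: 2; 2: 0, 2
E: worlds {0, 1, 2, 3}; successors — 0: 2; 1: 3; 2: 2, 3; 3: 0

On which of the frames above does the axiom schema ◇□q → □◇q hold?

D

Frame correspondent (Sahlqvist): ∀x ∀y ∀z (Rxy ∧ Rxz → ∃w (Ryw ∧ Rzw)) — i.e. convergence.
A: fails — R10 and R12 but 0 and 2 have no common successor.
B: fails — Rw1w2 and Rw1w0 but w2 and w0 have no common successor.
C: fails — Raa and Rad but a and d have no common successor.
D: satisfies the condition.
E: fails — R23 and R22 but 3 and 2 have no common successor.
Valid on: D.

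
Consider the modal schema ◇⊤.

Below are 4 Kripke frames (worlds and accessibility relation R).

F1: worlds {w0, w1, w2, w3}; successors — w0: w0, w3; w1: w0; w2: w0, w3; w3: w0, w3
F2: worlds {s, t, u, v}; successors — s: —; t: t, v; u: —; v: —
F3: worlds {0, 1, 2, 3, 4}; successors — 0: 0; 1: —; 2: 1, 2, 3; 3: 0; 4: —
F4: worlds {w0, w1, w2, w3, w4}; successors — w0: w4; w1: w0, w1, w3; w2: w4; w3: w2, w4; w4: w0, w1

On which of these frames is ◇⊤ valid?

F1, F4

The schema corresponds to seriality: ∀x ∃y Rxy.
F1: ✓.
F2: fails — world s has no successor.
F3: fails — world 1 has no successor.
F4: ✓.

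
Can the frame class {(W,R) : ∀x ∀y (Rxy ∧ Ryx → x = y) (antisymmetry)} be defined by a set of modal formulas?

Any modally definable frame class is closed under surjective bounded morphisms.
The 4-cycle (worlds 0,1,2,3 with 0→1→2→3→0) is antisymmetric. Sending even-indexed worlds to s and odd-indexed worlds to t is a surjective bounded morphism onto the two-world frame with s↔t, which is not antisymmetric.
So no modal formula (or set of formulas) defines exactly the antisymmetric frames.

Not modally definable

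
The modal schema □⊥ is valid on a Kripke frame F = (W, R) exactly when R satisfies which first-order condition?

□⊥ is valid iff no world has any successor (otherwise □⊥ fails at any world with one).

emptiness of R: ∀x ∀y ¬Rxy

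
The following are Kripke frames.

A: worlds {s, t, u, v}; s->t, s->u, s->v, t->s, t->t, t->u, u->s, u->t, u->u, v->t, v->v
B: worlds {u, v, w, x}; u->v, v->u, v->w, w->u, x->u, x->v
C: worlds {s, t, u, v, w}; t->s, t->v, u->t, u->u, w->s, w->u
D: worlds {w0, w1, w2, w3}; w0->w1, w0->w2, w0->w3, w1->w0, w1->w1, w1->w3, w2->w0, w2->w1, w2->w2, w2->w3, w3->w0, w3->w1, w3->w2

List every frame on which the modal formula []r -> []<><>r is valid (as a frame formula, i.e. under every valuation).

This is the axiom for a generalized confluence (Geach) condition; its first-order frame correspondent is forall x forall z (xRz -> exists w (xRw & z R^2 w)).
A: condition met.
B: fails — vRw but no t with vRt and wR²t.
C: fails — tRs but no w* with tRw* and sR²w*.
D: condition met.

A, D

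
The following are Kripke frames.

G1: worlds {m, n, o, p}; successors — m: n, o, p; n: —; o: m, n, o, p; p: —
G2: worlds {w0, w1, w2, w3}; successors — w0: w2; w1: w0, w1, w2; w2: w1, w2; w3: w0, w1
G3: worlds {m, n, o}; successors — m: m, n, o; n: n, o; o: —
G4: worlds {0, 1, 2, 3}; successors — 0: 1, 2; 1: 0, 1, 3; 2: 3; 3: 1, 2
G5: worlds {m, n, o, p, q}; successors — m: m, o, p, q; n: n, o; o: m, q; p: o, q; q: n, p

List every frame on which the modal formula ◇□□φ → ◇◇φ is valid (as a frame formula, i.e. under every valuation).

Frame correspondent (Sahlqvist): ∀x ∀y (xRy → ∃w (yR²w ∧ xR²w)) — i.e. a generalized confluence (Geach) condition.
G1: fails — mRn but no w with nR²w and mR²w.
G2: satisfies the condition.
G3: fails — mRo but no w with oR²w and mR²w.
G4: satisfies the condition.
G5: satisfies the condition.
Valid on: G2, G4, G5.

G2, G4, G5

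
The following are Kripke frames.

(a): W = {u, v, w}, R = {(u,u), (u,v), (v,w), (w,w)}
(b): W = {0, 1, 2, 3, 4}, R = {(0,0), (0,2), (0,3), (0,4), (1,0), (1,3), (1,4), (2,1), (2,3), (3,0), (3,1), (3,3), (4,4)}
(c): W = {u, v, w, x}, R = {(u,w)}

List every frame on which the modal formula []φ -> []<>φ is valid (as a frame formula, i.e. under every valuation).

(b)

The schema corresponds to a generalized confluence (Geach) condition: forall x forall z (xRz -> exists w (xRw & zRw)).
(a): fails — uRv but no t with uRt and vRt.
(b): holds.
(c): fails — uRw but no t with uRt and wRt.
Valid on: (b).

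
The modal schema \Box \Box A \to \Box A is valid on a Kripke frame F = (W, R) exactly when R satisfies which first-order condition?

Suppose □□A→□A is valid. Take Rxy and set V(A)={w : xR²w}. Then □□A at x, so □A at x, so A at y, i.e. ∃z(Rxz∧Rzy).
The converse is a direct semantic check.
Frame condition: \forall x \forall y (Rxy \to \exists z (Rxz \wedge Rzy)).

density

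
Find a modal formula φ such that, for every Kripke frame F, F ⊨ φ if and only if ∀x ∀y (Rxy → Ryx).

The condition is symmetry. The B schema r → □◇r defines it.
Suppose r→□◇r is valid. Take Rxy and set V(r)={x}. Then r at x, so □◇r at x, so ◇r at y, so some z with Ryz has r; z=x, i.e. Ryx.

r → □◇r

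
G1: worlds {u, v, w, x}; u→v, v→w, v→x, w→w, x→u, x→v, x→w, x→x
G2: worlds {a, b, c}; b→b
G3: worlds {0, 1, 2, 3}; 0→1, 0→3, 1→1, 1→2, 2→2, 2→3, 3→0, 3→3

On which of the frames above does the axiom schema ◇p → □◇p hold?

Frame correspondent (Sahlqvist): ∀x ∀y ∀z (Rxy ∧ Rxz → Ryz) — i.e. the Euclidean property.
G1: fails — Ruv and Ruv but not Rvv.
G2: satisfies the condition.
G3: fails — R01 and R03 but not R13.
Valid on: G2.

G2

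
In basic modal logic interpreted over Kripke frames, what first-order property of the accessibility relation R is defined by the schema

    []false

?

□⊥ is valid iff no world has any successor (otherwise □⊥ fails at any world with one).

emptiness of R: forall x forall y ~Rxy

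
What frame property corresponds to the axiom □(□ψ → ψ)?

Suppose □(□ψ→ψ) is valid. Take Rxy and set V(ψ)={w : Ryw}. Then at y, □ψ holds; since □(□ψ→ψ) at x, □ψ→ψ at y, so ψ at y, i.e. Ryy.

shift-reflexivity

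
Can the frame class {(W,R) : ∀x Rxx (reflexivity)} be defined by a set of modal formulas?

The condition is reflexivity. A defining modal formula is □r → r.
Suppose □r→r is valid. At any x set V(r)={w : Rxw}. Then □r holds at x, so r holds at x, i.e. Rxx.

Yes, by □r → r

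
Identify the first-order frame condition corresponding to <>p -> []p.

Partial functionality

This schema is the CD axiom.
Its frame correspondent is partial functionality — forall x forall y forall z (Rxy & Rxz -> y = z).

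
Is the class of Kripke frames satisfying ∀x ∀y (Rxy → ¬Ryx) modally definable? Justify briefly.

Modal frame validity is preserved under surjective bounded morphisms.
The 5-cycle (worlds w0,w1,w2,w3,w4 with w0→w1→w2→w3→w4→w0) is asymmetric. Mapping every world to a single reflexive point • is a surjective bounded morphism, and the reflexive point is not asymmetric (R•• but asymmetry requires ¬R••).
So no modal formula (or set of formulas) defines exactly the asymmetric frames.

Not modally definable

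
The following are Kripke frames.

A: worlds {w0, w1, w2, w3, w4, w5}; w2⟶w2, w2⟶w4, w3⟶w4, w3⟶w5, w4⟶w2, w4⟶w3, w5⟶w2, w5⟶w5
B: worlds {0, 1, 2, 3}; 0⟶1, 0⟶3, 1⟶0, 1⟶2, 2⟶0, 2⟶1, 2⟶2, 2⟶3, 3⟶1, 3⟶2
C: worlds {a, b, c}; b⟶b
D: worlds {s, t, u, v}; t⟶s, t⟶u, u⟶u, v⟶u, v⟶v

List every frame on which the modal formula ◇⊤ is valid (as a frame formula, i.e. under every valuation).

The schema corresponds to seriality: ∀x ∃y Rxy.
A: fails — world w0 has no successor.
B: holds.
C: fails — world a has no successor.
D: fails — world s has no successor.
Valid on: B.

B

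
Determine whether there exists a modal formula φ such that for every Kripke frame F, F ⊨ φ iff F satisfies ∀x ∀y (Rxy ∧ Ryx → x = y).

If a class were modally definable it would be closed under surjective bounded morphisms (Goldblatt–Thomason).
The 6-cycle (worlds w0,w1,w2,w3,w4,w5 with w0→w1→w2→w3→w4→w5→w0) is antisymmetric. Sending even-indexed worlds to a and odd-indexed worlds to b is a surjective bounded morphism onto the two-world frame with a↔b, which is not antisymmetric.
So the class is not modally definable.

No — not modally definable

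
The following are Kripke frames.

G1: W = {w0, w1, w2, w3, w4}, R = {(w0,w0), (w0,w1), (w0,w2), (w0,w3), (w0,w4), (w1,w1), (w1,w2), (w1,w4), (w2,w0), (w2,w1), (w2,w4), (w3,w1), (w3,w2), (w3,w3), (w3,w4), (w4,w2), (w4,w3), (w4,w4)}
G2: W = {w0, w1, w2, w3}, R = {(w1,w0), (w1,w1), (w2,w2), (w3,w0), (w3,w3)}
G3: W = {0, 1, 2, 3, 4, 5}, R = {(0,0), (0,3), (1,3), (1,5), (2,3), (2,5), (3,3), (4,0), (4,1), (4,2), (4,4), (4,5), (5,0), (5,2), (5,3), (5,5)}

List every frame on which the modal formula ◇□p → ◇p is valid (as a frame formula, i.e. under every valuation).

This is the axiom for a generalized confluence (Geach) condition; its first-order frame correspondent is ∀x ∀y (xRy → ∃w (yRw ∧ xRw)).
G1: satisfies the condition.
G2: fails — w1Rw0 but no w with w0Rw and w1Rw.
G3: satisfies the condition.

G1, G3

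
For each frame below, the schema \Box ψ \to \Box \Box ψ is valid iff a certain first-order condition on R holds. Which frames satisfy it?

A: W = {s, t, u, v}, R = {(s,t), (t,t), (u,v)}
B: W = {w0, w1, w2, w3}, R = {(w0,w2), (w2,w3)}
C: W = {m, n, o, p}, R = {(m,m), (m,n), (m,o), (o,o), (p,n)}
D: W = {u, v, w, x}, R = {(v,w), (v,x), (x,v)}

The schema corresponds to transitivity: \forall x \forall y \forall z (Rxy \wedge Ryz \to Rxz).
A: holds.
B: fails — Rw0w2 and Rw2w3 but not Rw0w3.
C: holds.
D: fails — Rvx and Rxv but not Rvv.
Valid on: A, C.

A, C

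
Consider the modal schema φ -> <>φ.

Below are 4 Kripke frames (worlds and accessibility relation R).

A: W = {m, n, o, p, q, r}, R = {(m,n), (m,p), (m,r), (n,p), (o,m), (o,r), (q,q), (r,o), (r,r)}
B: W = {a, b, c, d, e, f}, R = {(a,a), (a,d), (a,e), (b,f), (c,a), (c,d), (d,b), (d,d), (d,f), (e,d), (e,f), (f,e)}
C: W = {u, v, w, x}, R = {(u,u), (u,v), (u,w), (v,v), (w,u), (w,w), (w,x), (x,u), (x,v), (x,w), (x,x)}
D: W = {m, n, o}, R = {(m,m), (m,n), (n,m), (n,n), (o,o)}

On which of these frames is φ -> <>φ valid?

Frame correspondent (Sahlqvist): forall x Rxx — i.e. reflexivity.
A: fails — world m does not see itself.
B: fails — world b does not see itself.
C: satisfies the condition.
D: satisfies the condition.
Valid on: C, D.

C, D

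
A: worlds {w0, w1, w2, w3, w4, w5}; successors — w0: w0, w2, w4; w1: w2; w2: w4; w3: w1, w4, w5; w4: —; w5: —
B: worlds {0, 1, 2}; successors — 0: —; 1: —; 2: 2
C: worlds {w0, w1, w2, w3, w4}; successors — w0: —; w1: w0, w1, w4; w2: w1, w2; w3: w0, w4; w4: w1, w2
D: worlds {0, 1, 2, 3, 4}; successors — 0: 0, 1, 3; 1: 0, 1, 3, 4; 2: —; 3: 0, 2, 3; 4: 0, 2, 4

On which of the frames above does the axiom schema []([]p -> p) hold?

Frame correspondent (Sahlqvist): forall x forall y (Rxy -> Ryy) — i.e. shift-reflexivity.
A: fails — Rw1w2 but not Rw2w2.
B: condition met.
C: fails — Rw1w0 but not Rw0w0.
D: fails — R32 but not R22.
Valid on: B.

B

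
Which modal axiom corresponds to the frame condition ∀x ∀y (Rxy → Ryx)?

A defining formula is q → □◇q (the B axiom).

q → □◇q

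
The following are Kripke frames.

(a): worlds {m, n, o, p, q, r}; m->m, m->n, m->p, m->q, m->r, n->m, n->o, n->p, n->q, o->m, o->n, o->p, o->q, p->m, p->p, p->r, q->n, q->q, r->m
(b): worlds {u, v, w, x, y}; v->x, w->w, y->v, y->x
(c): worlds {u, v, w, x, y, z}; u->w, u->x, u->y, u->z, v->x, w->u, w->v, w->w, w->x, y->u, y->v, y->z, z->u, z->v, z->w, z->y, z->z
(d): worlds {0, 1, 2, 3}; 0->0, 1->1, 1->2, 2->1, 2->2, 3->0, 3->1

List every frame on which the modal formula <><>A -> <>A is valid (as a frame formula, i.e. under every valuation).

The schema corresponds to transitivity: forall x forall y forall z (Rxy & Ryz -> Rxz).
(a): fails — Rom and Rmr but not Ror.
(b): holds.
(c): fails — Ruz and Rzv but not Ruv.
(d): fails — R31 and R12 but not R32.

(b)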